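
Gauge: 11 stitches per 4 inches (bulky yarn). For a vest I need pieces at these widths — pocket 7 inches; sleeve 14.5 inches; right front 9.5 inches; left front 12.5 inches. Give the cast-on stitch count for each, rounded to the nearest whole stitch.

Rate = 11/4 = 2.75 sts per in.
pocket: 7 × 2.75 = 19.25 → 19.
sleeve: 14.5 × 2.75 = 39.88 → 40.
right front: 9.5 × 2.75 = 26.12 → 26.
left front: 12.5 × 2.75 = 34.38 → 34.

pocket 19; sleeve 40; right front 26; left front 34.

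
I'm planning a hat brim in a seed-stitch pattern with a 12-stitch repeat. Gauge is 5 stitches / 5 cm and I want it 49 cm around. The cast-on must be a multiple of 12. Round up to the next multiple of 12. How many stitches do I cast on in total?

60 stitches.

5 / 5 = 1 sts per cm.
49 × 1 = 49.00 sts.
Next multiple of 12: 60.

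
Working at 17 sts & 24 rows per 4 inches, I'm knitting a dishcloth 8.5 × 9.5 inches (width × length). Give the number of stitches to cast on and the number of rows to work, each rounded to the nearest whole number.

Cast on 36 stitches and work 57 rows.

Stitch gauge = 17/4 = 4.25 sts/in; 8.5 × 4.25 = 36.12 → 36 sts.
Row gauge = 24/4 = 6 rows/in; 9.5 × 6 = 57.00 → 57 rows.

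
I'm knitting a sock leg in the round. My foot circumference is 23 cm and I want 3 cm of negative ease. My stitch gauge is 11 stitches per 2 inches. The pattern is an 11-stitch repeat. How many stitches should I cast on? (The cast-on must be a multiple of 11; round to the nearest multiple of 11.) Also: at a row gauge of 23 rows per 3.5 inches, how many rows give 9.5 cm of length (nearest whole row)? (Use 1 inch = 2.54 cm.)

Finished = 23 − 3 = 20 cm.
20 cm × 1/2.54 = 7.87 inches.
11/2 = 5.5 sts per in; 7.87 × 5.5 = 43.31 sts.
Nearest multiple of 11 → 44.
9.5 cm = 3.74 inches; × 6.571 = 24.58 → 25 rows.

Cast on 44 stitches; work 25 rows.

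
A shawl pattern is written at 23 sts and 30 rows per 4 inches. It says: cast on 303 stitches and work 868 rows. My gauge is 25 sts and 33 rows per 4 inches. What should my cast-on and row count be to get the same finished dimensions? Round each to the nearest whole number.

Cast on 329 stitches; work 955 rows.

Stitches: 303 × 25/23 = 329.35 → 329.
Rows: 868 × 33/30 = 954.80 → 955.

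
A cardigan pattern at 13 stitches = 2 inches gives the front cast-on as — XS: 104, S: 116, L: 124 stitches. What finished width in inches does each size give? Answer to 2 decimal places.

13/2 = 6.5 sts per in.
XS: 104 / 6.5 = 16.000 → 16.00 in.
S: 116 / 6.5 = 17.846 → 17.85 in.
L: 124 / 6.5 = 19.077 → 19.08 in.

XS 16.00 inches; S 17.85 inches; L 19.08 inches.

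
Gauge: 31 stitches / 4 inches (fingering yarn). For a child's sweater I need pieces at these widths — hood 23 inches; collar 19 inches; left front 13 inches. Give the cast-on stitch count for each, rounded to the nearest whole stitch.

hood 178; collar 147; left front 101.

Rate = 31/4 = 7.75 sts per in.
hood: 23 × 7.75 = 178.25 → 178.
collar: 19 × 7.75 = 147.25 → 147.
left front: 13 × 7.75 = 100.75 → 101.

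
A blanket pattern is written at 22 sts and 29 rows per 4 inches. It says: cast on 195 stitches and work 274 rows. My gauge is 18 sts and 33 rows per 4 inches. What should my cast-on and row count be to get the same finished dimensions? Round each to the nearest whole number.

Cast on 160 stitches; work 312 rows.

Stitches: 195 × 18/22 = 159.55 → 160.
Rows: 274 × 33/29 = 311.79 → 312.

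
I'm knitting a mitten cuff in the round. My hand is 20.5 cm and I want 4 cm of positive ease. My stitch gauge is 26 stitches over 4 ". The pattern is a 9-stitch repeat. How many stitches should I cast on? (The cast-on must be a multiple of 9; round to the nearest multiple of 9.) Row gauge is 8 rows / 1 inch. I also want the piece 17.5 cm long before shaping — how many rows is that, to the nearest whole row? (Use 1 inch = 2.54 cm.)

Cast on 63 stitches; work 55 rows.

Finished = 20.5 + 4 = 24.5 cm.
24.5 cm × 1/2.54 = 9.65 inches.
26/4 = 6.5 sts per in; 9.65 × 6.5 = 62.70 sts.
Nearest multiple of 9 → 63.
17.5 cm = 6.89 inches; × 8 = 55.12 → 55 rows.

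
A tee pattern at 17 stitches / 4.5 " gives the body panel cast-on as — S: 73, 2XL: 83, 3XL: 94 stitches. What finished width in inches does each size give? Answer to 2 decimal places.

S 19.32 inches; 2XL 21.97 inches; 3XL 24.88 inches.

17/4.5 = 3.778 sts per in.
S: 73 / 3.778 = 19.324 → 19.32 in.
2XL: 83 / 3.778 = 21.971 → 21.97 in.
3XL: 94 / 3.778 = 24.882 → 24.88 in.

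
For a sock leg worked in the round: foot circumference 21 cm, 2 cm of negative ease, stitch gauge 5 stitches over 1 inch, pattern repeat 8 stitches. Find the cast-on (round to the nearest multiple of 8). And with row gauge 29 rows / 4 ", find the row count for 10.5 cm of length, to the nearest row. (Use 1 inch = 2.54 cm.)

Cast on 40 stitches; work 30 rows.

Finished = 21 − 2 = 19 cm.
19 cm × 1/2.54 = 7.48 inches.
5/1 = 5 sts per in; 7.48 × 5 = 37.40 sts.
Nearest multiple of 8 → 40.
10.5 cm = 4.13 inches; × 7.25 = 29.97 → 30 rows.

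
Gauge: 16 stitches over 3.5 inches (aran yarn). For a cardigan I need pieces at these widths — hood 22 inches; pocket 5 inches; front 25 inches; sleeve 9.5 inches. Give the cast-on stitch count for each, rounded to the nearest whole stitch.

hood 101; pocket 23; front 114; sleeve 43.

Rate = 16/3.5 = 4.571 sts per in.
hood: 22 × 4.571 = 100.57 → 101.
pocket: 5 × 4.571 = 22.86 → 23.
front: 25 × 4.571 = 114.29 → 114.
sleeve: 9.5 × 4.571 = 43.43 → 43.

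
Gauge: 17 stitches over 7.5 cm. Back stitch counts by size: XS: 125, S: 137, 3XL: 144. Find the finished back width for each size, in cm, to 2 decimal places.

17/7.5 = 2.267 sts per cm.
XS: 125 / 2.267 = 55.147 → 55.15 cm.
S: 137 / 2.267 = 60.441 → 60.44 cm.
3XL: 144 / 2.267 = 63.529 → 63.53 cm.

XS 55.15 cm; S 60.44 cm; 3XL 63.53 cm.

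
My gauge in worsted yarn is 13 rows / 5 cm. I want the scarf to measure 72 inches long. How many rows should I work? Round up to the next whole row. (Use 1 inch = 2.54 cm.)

476 rows.

72 in = 182.88 cm.
13 rows / 5 cm = 2.6 rows per cm.
182.88 × 2.6 = 475.49 rows.
Round up → 476.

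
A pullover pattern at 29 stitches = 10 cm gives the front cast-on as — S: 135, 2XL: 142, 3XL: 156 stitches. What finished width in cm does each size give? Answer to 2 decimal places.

S 46.55 cm; 2XL 48.97 cm; 3XL 53.79 cm.

29/10 = 2.9 sts per cm.
S: 135 / 2.9 = 46.552 → 46.55 cm.
2XL: 142 / 2.9 = 48.966 → 48.97 cm.
3XL: 156 / 2.9 = 53.793 → 53.79 cm.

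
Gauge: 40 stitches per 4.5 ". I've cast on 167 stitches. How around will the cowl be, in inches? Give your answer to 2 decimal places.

18.79 inches.

40 stitches / 4.5 inch = 8.889 stitches per inch.
167 / 8.889 = 18.788 inches.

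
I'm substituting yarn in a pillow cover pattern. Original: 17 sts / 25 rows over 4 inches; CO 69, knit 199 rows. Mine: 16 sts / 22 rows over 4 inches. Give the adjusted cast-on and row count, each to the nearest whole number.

Cast on 65 stitches; work 175 rows.

Stitches: 69 × 16/17 = 64.94 → 65.
Rows: 199 × 22/25 = 175.12 → 175.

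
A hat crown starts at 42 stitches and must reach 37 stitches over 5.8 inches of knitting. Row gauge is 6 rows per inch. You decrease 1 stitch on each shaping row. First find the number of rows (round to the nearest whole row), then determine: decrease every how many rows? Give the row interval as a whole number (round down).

Rows = 5.8 × 6 = 34.8 → 35 rows.
Stitches to remove: 5 → 5 shaping rows (at 1 st each).
35 / 5 = 7.00 → every 7 rows.

Decrease every 7th row.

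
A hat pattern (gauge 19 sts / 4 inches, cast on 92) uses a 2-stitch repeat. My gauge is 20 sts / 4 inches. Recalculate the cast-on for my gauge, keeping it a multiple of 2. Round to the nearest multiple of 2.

Cast on 96 stitches.

92 × 20 / 19 = 96.84.
Nearest multiple of 2: 96.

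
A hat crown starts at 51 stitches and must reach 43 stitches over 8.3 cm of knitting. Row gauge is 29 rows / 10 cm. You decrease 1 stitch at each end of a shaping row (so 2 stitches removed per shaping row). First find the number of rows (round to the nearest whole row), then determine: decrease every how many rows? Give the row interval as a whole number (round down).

Rows = 8.3 × 2.9 = 24.1 → 24 rows.
Stitches to remove: 8 → 4 shaping rows (at 2 st each).
24 / 4 = 6.00 → every 6 rows.

Decrease every 6th row.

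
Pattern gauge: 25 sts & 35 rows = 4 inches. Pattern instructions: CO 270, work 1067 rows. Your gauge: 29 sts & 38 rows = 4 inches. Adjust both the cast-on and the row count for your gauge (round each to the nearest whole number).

Stitches: 270 × 29/25 = 313.20 → 313.
Rows: 1067 × 38/35 = 1158.46 → 1158.

Cast on 313 stitches; work 1158 rows.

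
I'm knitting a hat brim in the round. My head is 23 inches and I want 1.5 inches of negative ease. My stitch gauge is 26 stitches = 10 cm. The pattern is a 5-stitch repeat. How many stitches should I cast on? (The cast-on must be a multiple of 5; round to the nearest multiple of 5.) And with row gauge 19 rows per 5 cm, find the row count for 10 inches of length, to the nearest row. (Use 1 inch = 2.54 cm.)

Cast on 140 stitches; work 97 rows.

Finished = 23 − 1.5 = 21.5 inches.
21.5 inches × 2.54 = 54.61 cm.
26/10 = 2.6 sts per cm; 54.61 × 2.6 = 141.99 sts.
Nearest multiple of 5 → 140.
10 inches = 25.40 cm; × 3.8 = 96.52 → 97 rows.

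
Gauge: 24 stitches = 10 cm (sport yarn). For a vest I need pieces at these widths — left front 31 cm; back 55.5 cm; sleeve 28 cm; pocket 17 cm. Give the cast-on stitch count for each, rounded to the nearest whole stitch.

Rate = 24/10 = 2.4 sts per cm.
left front: 31 × 2.4 = 74.40 → 74.
back: 55.5 × 2.4 = 133.20 → 133.
sleeve: 28 × 2.4 = 67.20 → 67.
pocket: 17 × 2.4 = 40.80 → 41.

left front 74; back 133; sleeve 67; pocket 41.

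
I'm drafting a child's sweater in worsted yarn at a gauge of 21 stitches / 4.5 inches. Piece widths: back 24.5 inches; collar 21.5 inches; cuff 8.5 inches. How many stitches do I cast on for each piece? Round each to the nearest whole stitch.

Rate = 21/4.5 = 4.667 sts per in.
back: 24.5 × 4.667 = 114.33 → 114.
collar: 21.5 × 4.667 = 100.33 → 100.
cuff: 8.5 × 4.667 = 39.67 → 40.

back 114; collar 100; cuff 40.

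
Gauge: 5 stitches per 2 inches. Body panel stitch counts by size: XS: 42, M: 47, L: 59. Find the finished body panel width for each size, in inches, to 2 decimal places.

5/2 = 2.5 sts per in.
XS: 42 / 2.5 = 16.800 → 16.80 in.
M: 47 / 2.5 = 18.800 → 18.80 in.
L: 59 / 2.5 = 23.600 → 23.60 in.

XS 16.80 inches; M 18.80 inches; L 23.60 inches.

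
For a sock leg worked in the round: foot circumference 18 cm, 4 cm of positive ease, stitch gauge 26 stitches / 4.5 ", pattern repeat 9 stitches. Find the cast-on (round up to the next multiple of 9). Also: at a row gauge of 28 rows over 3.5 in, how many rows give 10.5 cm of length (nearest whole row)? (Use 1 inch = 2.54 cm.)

Finished = 18 + 4 = 22 cm.
22 cm × 1/2.54 = 8.66 inches.
26/4.5 = 5.778 sts per in; 8.66 × 5.778 = 50.04 sts.
Next multiple of 9 → 54.
10.5 cm = 4.13 inches; × 8 = 33.07 → 33 rows.

Cast on 54 stitches; work 33 rows.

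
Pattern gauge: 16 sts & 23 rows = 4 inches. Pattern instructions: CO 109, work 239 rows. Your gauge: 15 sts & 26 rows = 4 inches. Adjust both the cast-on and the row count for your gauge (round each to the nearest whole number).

Cast on 102 stitches; work 270 rows.

Stitches: 109 × 15/16 = 102.19 → 102.
Rows: 239 × 26/23 = 270.17 → 270.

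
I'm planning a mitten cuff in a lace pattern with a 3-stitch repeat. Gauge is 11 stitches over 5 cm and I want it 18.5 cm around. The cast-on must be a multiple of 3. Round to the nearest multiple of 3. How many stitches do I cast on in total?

11 / 5 = 2.2 sts per cm.
18.5 × 2.2 = 40.70 sts.
Nearest multiple of 3: 42.

42 stitches.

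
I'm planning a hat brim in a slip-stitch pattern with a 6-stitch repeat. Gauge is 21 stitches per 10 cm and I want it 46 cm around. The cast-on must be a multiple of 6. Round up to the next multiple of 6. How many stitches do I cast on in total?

Cast on 102 stitches.

21 / 10 = 2.1 sts per cm.
46 × 2.1 = 96.60 sts.
Next multiple of 6: 102.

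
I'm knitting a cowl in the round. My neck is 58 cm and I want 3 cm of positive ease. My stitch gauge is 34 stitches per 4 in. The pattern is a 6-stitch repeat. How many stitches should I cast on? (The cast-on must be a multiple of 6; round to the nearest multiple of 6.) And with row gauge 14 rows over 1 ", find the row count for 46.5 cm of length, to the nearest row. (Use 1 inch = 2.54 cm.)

Cast on 204 stitches; work 256 rows.

Finished = 58 + 3 = 61 cm.
61 cm × 1/2.54 = 24.02 inches.
34/4 = 8.5 sts per in; 24.02 × 8.5 = 204.13 sts.
Nearest multiple of 6 → 204.
46.5 cm = 18.31 inches; × 14 = 256.30 → 256 rows.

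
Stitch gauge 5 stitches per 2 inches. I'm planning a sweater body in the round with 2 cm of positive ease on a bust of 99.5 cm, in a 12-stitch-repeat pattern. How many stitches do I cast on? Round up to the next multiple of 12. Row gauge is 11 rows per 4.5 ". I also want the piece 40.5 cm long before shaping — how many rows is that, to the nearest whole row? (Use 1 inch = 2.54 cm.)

Cast on 108 stitches; work 39 rows.

Finished = 99.5 + 2 = 101.5 cm.
101.5 cm × 1/2.54 = 39.96 inches.
5/2 = 2.5 sts per in; 39.96 × 2.5 = 99.90 sts.
Next multiple of 12 → 108.
40.5 cm = 15.94 inches; × 2.444 = 38.98 → 39 rows.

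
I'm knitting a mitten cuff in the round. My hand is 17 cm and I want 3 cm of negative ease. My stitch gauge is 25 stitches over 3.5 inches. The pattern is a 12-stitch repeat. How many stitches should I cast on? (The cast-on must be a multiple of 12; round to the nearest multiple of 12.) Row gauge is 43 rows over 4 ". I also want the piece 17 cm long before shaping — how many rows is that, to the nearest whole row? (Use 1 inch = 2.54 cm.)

Cast on 36 stitches; work 72 rows.

Finished = 17 − 3 = 14 cm.
14 cm × 1/2.54 = 5.51 inches.
25/3.5 = 7.143 sts per in; 5.51 × 7.143 = 39.37 sts.
Nearest multiple of 12 → 36.
17 cm = 6.69 inches; × 10.75 = 71.95 → 72 rows.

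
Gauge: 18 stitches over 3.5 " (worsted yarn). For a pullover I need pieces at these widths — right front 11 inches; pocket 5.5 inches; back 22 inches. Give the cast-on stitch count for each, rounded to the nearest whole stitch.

right front 57; pocket 28; back 113.

Rate = 18/3.5 = 5.143 sts per in.
right front: 11 × 5.143 = 56.57 → 57.
pocket: 5.5 × 5.143 = 28.29 → 28.
back: 22 × 5.143 = 113.14 → 113.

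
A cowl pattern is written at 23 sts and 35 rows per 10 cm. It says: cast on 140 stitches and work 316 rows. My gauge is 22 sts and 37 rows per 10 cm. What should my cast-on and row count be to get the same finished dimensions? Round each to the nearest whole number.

Stitches: 140 × 22/23 = 133.91 → 134.
Rows: 316 × 37/35 = 334.06 → 334.

Cast on 134 stitches; work 334 rows.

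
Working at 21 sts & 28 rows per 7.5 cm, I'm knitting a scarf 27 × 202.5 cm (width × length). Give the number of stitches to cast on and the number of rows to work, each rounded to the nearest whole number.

Stitch gauge = 21/7.5 = 2.8 sts/cm; 27 × 2.8 = 75.60 → 76 sts.
Row gauge = 28/7.5 = 3.733 rows/cm; 202.5 × 3.733 = 756.00 → 756 rows.

Cast on 76 stitches and work 756 rows.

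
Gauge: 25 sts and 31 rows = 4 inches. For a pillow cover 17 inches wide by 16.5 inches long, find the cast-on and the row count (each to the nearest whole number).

Stitch gauge = 25/4 = 6.25 sts/in; 17 × 6.25 = 106.25 → 106 sts.
Row gauge = 31/4 = 7.75 rows/in; 16.5 × 7.75 = 127.88 → 128 rows.

Cast on 106 stitches and work 128 rows.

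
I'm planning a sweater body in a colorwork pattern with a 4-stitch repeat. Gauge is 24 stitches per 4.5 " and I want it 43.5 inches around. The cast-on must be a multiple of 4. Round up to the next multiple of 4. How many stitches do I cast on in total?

24 / 4.5 = 5.333 sts per inch.
43.5 × 5.333 = 232.00 sts.
Next multiple of 4: 232.

CO 232 sts.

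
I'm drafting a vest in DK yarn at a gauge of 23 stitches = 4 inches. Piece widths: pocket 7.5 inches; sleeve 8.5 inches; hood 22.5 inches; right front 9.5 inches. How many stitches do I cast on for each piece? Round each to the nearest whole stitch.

pocket 43; sleeve 49; hood 129; right front 55.

Rate = 23/4 = 5.75 sts per in.
pocket: 7.5 × 5.75 = 43.12 → 43.
sleeve: 8.5 × 5.75 = 48.88 → 49.
hood: 22.5 × 5.75 = 129.38 → 129.
right front: 9.5 × 5.75 = 54.62 → 55.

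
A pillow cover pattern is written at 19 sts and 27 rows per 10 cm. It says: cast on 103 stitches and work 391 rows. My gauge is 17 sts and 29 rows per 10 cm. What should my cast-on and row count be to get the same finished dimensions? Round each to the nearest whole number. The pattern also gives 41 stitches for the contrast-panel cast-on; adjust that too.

Cast on 92 stitches; work 420 rows; contrast-panel cast-on 37 stitches.

Stitches: 103 × 17/19 = 92.16 → 92.
Rows: 391 × 29/27 = 419.96 → 420.
contrast-panel cast-on: 41 × 17/19 = 36.68 → 37.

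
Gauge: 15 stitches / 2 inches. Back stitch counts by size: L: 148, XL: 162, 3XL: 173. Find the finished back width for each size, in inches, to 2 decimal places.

15/2 = 7.5 sts per in.
L: 148 / 7.5 = 19.733 → 19.73 in.
XL: 162 / 7.5 = 21.600 → 21.60 in.
3XL: 173 / 7.5 = 23.067 → 23.07 in.

L 19.73 inches; XL 21.60 inches; 3XL 23.07 inches.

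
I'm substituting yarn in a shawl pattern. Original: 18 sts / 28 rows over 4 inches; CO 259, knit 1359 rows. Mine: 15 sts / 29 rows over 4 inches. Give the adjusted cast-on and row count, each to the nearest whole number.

Stitches: 259 × 15/18 = 215.83 → 216.
Rows: 1359 × 29/28 = 1407.54 → 1408.

Cast on 216 stitches; work 1408 rows.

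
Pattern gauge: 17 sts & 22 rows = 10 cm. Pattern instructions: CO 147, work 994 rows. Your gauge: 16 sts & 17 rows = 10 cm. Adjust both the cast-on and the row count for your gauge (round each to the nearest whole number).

Cast on 138 stitches; work 768 rows.

Stitches: 147 × 16/17 = 138.35 → 138.
Rows: 994 × 17/22 = 768.09 → 768.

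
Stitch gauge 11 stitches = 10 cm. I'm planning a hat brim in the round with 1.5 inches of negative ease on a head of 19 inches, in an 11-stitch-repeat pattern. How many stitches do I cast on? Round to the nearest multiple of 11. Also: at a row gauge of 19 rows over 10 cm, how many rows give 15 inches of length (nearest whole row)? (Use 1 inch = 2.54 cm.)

Cast on 44 stitches; work 72 rows.

Finished = 19 − 1.5 = 17.5 inches.
17.5 inches × 2.54 = 44.45 cm.
11/10 = 1.1 sts per cm; 44.45 × 1.1 = 48.90 sts.
Nearest multiple of 11 → 44.
15 inches = 38.10 cm; × 1.9 = 72.39 → 72 rows.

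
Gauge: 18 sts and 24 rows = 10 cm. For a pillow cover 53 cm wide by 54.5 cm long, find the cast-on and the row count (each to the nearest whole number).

Cast on 95 stitches and work 131 rows.

Stitch gauge = 18/10 = 1.8 sts/cm; 53 × 1.8 = 95.40 → 95 sts.
Row gauge = 24/10 = 2.4 rows/cm; 54.5 × 2.4 = 130.80 → 131 rows.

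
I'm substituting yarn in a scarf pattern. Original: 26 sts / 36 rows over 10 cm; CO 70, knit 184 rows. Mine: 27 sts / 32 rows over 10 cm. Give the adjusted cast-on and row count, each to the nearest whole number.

Cast on 73 stitches; work 164 rows.

Stitches: 70 × 27/26 = 72.69 → 73.
Rows: 184 × 32/36 = 163.56 → 164.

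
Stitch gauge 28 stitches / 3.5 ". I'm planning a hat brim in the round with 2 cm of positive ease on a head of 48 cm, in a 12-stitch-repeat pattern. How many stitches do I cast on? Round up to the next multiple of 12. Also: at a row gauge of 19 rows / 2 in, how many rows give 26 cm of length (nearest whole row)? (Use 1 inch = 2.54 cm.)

Finished = 48 + 2 = 50 cm.
50 cm × 1/2.54 = 19.69 inches.
28/3.5 = 8 sts per in; 19.69 × 8 = 157.48 sts.
Next multiple of 12 → 168.
26 cm = 10.24 inches; × 9.5 = 97.24 → 97 rows.

Cast on 168 stitches; work 97 rows.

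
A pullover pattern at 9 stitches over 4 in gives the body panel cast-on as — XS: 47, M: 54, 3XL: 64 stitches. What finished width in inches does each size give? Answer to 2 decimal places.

9/4 = 2.25 sts per in.
XS: 47 / 2.25 = 20.889 → 20.89 in.
M: 54 / 2.25 = 24.000 → 24.00 in.
3XL: 64 / 2.25 = 28.444 → 28.44 in.

XS 20.89 inches; M 24.00 inches; 3XL 28.44 inches.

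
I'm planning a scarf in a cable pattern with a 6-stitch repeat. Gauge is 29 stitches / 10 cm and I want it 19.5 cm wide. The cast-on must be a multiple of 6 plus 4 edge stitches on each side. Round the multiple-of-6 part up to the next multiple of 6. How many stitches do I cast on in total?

Cast on 62 stitches.

29 / 10 = 2.9 sts per cm.
19.5 × 2.9 = 56.55 sts.
Less 8 edge sts → 48.55 for the repeat.
Next multiple of 6: 54.
Add back 8 edge sts → 62.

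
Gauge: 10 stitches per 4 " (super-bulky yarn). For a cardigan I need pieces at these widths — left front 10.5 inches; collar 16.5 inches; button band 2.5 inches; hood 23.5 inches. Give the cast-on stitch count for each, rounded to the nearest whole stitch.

left front 26; collar 41; button band 6; hood 59.

Rate = 10/4 = 2.5 sts per in.
left front: 10.5 × 2.5 = 26.25 → 26.
collar: 16.5 × 2.5 = 41.25 → 41.
button band: 2.5 × 2.5 = 6.25 → 6.
hood: 23.5 × 2.5 = 58.75 → 59.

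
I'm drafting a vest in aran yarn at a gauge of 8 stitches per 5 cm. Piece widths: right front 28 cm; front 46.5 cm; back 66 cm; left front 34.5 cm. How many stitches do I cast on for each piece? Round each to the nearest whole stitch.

right front 45; front 74; back 106; left front 55.

Rate = 8/5 = 1.6 sts per cm.
right front: 28 × 1.6 = 44.80 → 45.
front: 46.5 × 1.6 = 74.40 → 74.
back: 66 × 1.6 = 105.60 → 106.
left front: 34.5 × 1.6 = 55.20 → 55.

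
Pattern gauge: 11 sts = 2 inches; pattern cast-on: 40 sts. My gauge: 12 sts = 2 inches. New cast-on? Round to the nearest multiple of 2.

CO 44 sts.

Scale factor = 12 / 11 = 1.091.
40 × 12 / 11 = 43.64 sts.
→ 44 sts.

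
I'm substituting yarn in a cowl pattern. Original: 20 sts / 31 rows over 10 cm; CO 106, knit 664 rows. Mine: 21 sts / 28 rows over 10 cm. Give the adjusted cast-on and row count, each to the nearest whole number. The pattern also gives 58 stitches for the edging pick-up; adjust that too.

Stitches: 106 × 21/20 = 111.30 → 111.
Rows: 664 × 28/31 = 599.74 → 600.
edging pick-up: 58 × 21/20 = 60.90 → 61.

Cast on 111 stitches; work 600 rows; edging pick-up 61 stitches.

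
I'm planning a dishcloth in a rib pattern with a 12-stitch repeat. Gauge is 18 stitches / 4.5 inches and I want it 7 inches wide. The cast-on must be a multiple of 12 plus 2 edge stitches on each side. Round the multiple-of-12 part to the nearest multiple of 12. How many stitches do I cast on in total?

Cast on 28 stitches.

18 / 4.5 = 4 sts per inch.
7 × 4 = 28.00 sts.
Less 4 edge sts → 24.00 for the repeat.
Nearest multiple of 12: 24.
Add back 4 edge sts → 28.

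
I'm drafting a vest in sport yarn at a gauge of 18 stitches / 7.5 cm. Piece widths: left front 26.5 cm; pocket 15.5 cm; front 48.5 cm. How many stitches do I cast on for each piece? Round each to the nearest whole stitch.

Rate = 18/7.5 = 2.4 sts per cm.
left front: 26.5 × 2.4 = 63.60 → 64.
pocket: 15.5 × 2.4 = 37.20 → 37.
front: 48.5 × 2.4 = 116.40 → 116.

left front 64; pocket 37; front 116.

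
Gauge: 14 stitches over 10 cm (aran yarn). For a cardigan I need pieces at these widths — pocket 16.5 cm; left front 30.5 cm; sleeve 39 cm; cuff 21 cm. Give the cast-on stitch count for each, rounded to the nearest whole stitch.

pocket 23; left front 43; sleeve 55; cuff 29.

Rate = 14/10 = 1.4 sts per cm.
pocket: 16.5 × 1.4 = 23.10 → 23.
left front: 30.5 × 1.4 = 42.70 → 43.
sleeve: 39 × 1.4 = 54.60 → 55.
cuff: 21 × 1.4 = 29.40 → 29.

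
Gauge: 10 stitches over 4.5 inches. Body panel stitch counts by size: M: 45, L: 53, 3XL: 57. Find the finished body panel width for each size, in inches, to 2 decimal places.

10/4.5 = 2.222 sts per in.
M: 45 / 2.222 = 20.250 → 20.25 in.
L: 53 / 2.222 = 23.850 → 23.85 in.
3XL: 57 / 2.222 = 25.650 → 25.65 in.

M 20.25 inches; L 23.85 inches; 3XL 25.65 inches.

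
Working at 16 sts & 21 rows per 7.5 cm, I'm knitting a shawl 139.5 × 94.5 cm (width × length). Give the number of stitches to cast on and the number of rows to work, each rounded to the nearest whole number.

Stitch gauge = 16/7.5 = 2.133 sts/cm; 139.5 × 2.133 = 297.60 → 298 sts.
Row gauge = 21/7.5 = 2.8 rows/cm; 94.5 × 2.8 = 264.60 → 265 rows.

Cast on 298 stitches and work 265 rows.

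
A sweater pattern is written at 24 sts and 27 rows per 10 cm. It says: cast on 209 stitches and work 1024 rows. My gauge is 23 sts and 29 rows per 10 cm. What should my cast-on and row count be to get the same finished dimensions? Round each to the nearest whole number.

Cast on 200 stitches; work 1100 rows.

Stitches: 209 × 23/24 = 200.29 → 200.
Rows: 1024 × 29/27 = 1099.85 → 1100.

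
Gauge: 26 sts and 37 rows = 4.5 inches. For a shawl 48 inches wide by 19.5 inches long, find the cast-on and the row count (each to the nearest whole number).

Cast on 277 stitches and work 160 rows.

Stitch gauge = 26/4.5 = 5.778 sts/in; 48 × 5.778 = 277.33 → 277 sts.
Row gauge = 37/4.5 = 8.222 rows/in; 19.5 × 8.222 = 160.33 → 160 rows.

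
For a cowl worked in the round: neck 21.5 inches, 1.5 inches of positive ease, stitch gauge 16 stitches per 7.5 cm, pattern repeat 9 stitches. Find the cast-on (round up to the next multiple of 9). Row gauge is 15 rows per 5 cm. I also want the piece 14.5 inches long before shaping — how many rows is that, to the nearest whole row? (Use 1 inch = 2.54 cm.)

Finished = 21.5 + 1.5 = 23 inches.
23 inches × 2.54 = 58.42 cm.
16/7.5 = 2.133 sts per cm; 58.42 × 2.133 = 124.63 sts.
Next multiple of 9 → 126.
14.5 inches = 36.83 cm; × 3 = 110.49 → 110 rows.

Cast on 126 stitches; work 110 rows.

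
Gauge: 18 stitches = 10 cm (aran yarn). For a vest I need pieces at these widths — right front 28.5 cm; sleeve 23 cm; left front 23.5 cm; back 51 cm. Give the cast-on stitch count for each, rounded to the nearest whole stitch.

right front 51; sleeve 41; left front 42; back 92.

Rate = 18/10 = 1.8 sts per cm.
right front: 28.5 × 1.8 = 51.30 → 51.
sleeve: 23 × 1.8 = 41.40 → 41.
left front: 23.5 × 1.8 = 42.30 → 42.
back: 51 × 1.8 = 91.80 → 92.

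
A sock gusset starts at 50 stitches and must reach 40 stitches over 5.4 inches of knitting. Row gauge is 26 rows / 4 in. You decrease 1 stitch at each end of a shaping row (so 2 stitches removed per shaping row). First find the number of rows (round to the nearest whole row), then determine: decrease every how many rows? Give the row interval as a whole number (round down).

Decrease every 7th row.

Rows = 5.4 × 6.5 = 35.1 → 35 rows.
Stitches to remove: 10 → 5 shaping rows (at 2 st each).
35 / 5 = 7.00 → every 7 rows.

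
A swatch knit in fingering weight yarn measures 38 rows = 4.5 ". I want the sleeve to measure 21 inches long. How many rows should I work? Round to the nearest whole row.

38 rows / 4.5 in = 8.444 rows per inch.
21 × 8.444 = 177.33 rows.
Round to nearest → 177.

Work 177 rows.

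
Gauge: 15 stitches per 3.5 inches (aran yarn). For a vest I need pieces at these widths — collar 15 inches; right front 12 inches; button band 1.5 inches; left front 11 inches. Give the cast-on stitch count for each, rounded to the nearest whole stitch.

collar 64; right front 51; button band 6; left front 47.

Rate = 15/3.5 = 4.286 sts per in.
collar: 15 × 4.286 = 64.29 → 64.
right front: 12 × 4.286 = 51.43 → 51.
button band: 1.5 × 4.286 = 6.43 → 6.
left front: 11 × 4.286 = 47.14 → 47.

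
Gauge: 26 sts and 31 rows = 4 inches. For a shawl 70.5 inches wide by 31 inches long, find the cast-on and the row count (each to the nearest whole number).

Cast on 458 stitches and work 240 rows.

Stitch gauge = 26/4 = 6.5 sts/in; 70.5 × 6.5 = 458.25 → 458 sts.
Row gauge = 31/4 = 7.75 rows/in; 31 × 7.75 = 240.25 → 240 rows.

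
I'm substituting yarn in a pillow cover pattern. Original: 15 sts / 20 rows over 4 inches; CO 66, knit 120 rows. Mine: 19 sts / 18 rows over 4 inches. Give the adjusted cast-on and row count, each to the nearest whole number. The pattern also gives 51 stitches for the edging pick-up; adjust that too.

Cast on 84 stitches; work 108 rows; edging pick-up 65 stitches.

Stitches: 66 × 19/15 = 83.60 → 84.
Rows: 120 × 18/20 = 108.00 → 108.
edging pick-up: 51 × 19/15 = 64.60 → 65.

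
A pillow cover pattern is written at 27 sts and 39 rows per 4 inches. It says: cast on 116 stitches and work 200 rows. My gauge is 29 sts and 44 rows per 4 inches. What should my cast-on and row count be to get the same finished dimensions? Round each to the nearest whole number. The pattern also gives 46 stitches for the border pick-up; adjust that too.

Cast on 125 stitches; work 226 rows; border pick-up 49 stitches.

Stitches: 116 × 29/27 = 124.59 → 125.
Rows: 200 × 44/39 = 225.64 → 226.
border pick-up: 46 × 29/27 = 49.41 → 49.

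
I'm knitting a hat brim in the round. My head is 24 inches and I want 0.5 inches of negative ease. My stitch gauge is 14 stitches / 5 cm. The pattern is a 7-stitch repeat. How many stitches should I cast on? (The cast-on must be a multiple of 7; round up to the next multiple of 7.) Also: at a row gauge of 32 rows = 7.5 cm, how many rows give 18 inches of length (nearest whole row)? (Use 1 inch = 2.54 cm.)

Cast on 168 stitches; work 195 rows.

Finished = 24 − 0.5 = 23.5 inches.
23.5 inches × 2.54 = 59.69 cm.
14/5 = 2.8 sts per cm; 59.69 × 2.8 = 167.13 sts.
Next multiple of 7 → 168.
18 inches = 45.72 cm; × 4.267 = 195.07 → 195 rows.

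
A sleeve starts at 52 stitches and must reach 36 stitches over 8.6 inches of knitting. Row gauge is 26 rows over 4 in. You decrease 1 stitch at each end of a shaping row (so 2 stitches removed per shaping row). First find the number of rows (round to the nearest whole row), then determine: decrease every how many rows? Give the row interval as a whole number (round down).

Rows = 8.6 × 6.5 = 55.9 → 56 rows.
Stitches to remove: 16 → 8 shaping rows (at 2 st each).
56 / 8 = 7.00 → every 7 rows.

Decrease every 7th row.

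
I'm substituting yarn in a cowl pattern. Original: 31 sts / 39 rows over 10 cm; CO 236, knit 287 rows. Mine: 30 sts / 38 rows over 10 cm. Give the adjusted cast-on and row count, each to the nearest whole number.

Stitches: 236 × 30/31 = 228.39 → 228.
Rows: 287 × 38/39 = 279.64 → 280.

Cast on 228 stitches; work 280 rows.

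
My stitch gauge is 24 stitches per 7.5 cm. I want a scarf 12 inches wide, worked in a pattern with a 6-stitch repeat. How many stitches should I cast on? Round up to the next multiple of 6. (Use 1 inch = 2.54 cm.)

12 in = 12 × 2.54 = 30.48 cm.
24 / 7.5 = 3.2 sts/cm.
30.48 × 3.2 = 97.54 sts.
→ 102.

CO 102 sts.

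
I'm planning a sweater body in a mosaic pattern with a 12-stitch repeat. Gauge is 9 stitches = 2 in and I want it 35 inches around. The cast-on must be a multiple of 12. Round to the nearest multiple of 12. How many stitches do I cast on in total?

156 stitches.

9 / 2 = 4.5 sts per inch.
35 × 4.5 = 157.50 sts.
Nearest multiple of 12: 156.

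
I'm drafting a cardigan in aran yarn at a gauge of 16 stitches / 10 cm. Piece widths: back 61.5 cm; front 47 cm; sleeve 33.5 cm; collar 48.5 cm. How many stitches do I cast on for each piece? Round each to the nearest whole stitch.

back 98; front 75; sleeve 54; collar 78.

Rate = 16/10 = 1.6 sts per cm.
back: 61.5 × 1.6 = 98.40 → 98.
front: 47 × 1.6 = 75.20 → 75.
sleeve: 33.5 × 1.6 = 53.60 → 54.
collar: 48.5 × 1.6 = 77.60 → 78.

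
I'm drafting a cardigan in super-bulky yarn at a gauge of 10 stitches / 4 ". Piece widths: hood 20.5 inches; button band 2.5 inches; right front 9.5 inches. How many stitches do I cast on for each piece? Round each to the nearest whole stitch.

Rate = 10/4 = 2.5 sts per in.
hood: 20.5 × 2.5 = 51.25 → 51.
button band: 2.5 × 2.5 = 6.25 → 6.
right front: 9.5 × 2.5 = 23.75 → 24.

hood 51; button band 6; right front 24.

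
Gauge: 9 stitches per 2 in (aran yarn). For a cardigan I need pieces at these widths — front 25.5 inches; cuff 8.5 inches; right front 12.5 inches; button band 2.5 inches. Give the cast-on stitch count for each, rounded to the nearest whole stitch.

front 115; cuff 38; right front 56; button band 11.

Rate = 9/2 = 4.5 sts per in.
front: 25.5 × 4.5 = 114.75 → 115.
cuff: 8.5 × 4.5 = 38.25 → 38.
right front: 12.5 × 4.5 = 56.25 → 56.
button band: 2.5 × 4.5 = 11.25 → 11.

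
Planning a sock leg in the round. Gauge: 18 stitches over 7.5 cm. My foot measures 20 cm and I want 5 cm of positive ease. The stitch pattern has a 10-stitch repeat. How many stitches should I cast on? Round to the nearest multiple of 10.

Finished = 20 + 5 = 25 cm.
18 / 7.5 = 2.4 sts/cm.
25 × 2.4 = 60.00 sts.
Nearest multiple of 10: 60.

60 stitches.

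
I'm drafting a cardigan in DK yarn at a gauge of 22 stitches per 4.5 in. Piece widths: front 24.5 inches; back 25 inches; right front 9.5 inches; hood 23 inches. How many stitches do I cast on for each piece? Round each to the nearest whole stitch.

Rate = 22/4.5 = 4.889 sts per in.
front: 24.5 × 4.889 = 119.78 → 120.
back: 25 × 4.889 = 122.22 → 122.
right front: 9.5 × 4.889 = 46.44 → 46.
hood: 23 × 4.889 = 112.44 → 112.

front 120; back 122; right front 46; hood 112.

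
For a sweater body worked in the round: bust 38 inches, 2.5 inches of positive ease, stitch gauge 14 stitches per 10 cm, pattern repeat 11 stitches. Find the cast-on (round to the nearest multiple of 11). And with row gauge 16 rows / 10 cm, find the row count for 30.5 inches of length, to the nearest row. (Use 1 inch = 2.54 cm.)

Cast on 143 stitches; work 124 rows.

Finished = 38 + 2.5 = 40.5 inches.
40.5 inches × 2.54 = 102.87 cm.
14/10 = 1.4 sts per cm; 102.87 × 1.4 = 144.02 sts.
Nearest multiple of 11 → 143.
30.5 inches = 77.47 cm; × 1.6 = 123.95 → 124 rows.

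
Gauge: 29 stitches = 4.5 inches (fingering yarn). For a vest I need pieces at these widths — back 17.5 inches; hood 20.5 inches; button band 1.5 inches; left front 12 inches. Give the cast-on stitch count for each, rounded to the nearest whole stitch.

Rate = 29/4.5 = 6.444 sts per in.
back: 17.5 × 6.444 = 112.78 → 113.
hood: 20.5 × 6.444 = 132.11 → 132.
button band: 1.5 × 6.444 = 9.67 → 10.
left front: 12 × 6.444 = 77.33 → 77.

back 113; hood 132; button band 10; left front 77.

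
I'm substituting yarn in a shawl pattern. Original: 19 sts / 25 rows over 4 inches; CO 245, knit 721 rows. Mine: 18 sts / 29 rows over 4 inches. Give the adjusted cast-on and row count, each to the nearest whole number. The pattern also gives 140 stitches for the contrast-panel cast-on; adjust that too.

Cast on 232 stitches; work 836 rows; contrast-panel cast-on 133 stitches.

Stitches: 245 × 18/19 = 232.11 → 232.
Rows: 721 × 29/25 = 836.36 → 836.
contrast-panel cast-on: 140 × 18/19 = 132.63 → 133.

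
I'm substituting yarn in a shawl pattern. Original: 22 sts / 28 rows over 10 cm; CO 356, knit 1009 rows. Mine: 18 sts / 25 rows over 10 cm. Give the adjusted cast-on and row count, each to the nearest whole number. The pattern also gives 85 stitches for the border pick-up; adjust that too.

Cast on 291 stitches; work 901 rows; border pick-up 70 stitches.

Stitches: 356 × 18/22 = 291.27 → 291.
Rows: 1009 × 25/28 = 900.89 → 901.
border pick-up: 85 × 18/22 = 69.55 → 70.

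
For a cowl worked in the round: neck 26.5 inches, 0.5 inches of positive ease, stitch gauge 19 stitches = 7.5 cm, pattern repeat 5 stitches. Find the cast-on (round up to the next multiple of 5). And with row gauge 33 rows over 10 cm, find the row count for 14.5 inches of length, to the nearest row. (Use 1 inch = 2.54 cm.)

Finished = 26.5 + 0.5 = 27 inches.
27 inches × 2.54 = 68.58 cm.
19/7.5 = 2.533 sts per cm; 68.58 × 2.533 = 173.74 sts.
Next multiple of 5 → 175.
14.5 inches = 36.83 cm; × 3.3 = 121.54 → 122 rows.

Cast on 175 stitches; work 122 rows.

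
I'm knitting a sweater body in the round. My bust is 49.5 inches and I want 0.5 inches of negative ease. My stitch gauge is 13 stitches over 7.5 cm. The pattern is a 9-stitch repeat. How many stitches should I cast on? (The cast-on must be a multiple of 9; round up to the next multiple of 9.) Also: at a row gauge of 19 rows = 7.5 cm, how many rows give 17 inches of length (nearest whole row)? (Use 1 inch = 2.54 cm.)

Cast on 216 stitches; work 109 rows.

Finished = 49.5 − 0.5 = 49 inches.
49 inches × 2.54 = 124.46 cm.
13/7.5 = 1.733 sts per cm; 124.46 × 1.733 = 215.73 sts.
Next multiple of 9 → 216.
17 inches = 43.18 cm; × 2.533 = 109.39 → 109 rows.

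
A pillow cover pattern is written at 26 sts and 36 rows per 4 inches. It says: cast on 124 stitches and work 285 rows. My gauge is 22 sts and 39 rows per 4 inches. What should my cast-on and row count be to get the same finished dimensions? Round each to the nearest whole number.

Stitches: 124 × 22/26 = 104.92 → 105.
Rows: 285 × 39/36 = 308.75 → 309.

Cast on 105 stitches; work 309 rows.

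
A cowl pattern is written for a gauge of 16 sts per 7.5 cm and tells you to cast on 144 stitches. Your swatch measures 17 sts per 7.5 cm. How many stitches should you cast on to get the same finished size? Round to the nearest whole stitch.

153 stitches.

Scale factor = 17 / 16 = 1.062.
144 × 17 / 16 = 153.00 sts.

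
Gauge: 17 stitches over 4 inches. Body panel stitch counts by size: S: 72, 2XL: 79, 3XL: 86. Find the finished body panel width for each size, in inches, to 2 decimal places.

S 16.94 inches; 2XL 18.59 inches; 3XL 20.24 inches.

17/4 = 4.25 sts per in.
S: 72 / 4.25 = 16.941 → 16.94 in.
2XL: 79 / 4.25 = 18.588 → 18.59 in.
3XL: 86 / 4.25 = 20.235 → 20.24 in.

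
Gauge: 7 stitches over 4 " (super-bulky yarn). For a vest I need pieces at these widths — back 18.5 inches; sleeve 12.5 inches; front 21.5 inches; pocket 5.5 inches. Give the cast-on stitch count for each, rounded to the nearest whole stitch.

Rate = 7/4 = 1.75 sts per in.
back: 18.5 × 1.75 = 32.38 → 32.
sleeve: 12.5 × 1.75 = 21.88 → 22.
front: 21.5 × 1.75 = 37.62 → 38.
pocket: 5.5 × 1.75 = 9.62 → 10.

back 32; sleeve 22; front 38; pocket 10.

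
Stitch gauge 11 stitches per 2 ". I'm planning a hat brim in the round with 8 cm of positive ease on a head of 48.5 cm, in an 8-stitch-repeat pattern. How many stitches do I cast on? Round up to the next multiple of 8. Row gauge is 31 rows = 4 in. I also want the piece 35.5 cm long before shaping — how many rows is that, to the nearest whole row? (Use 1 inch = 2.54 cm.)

Cast on 128 stitches; work 108 rows.

Finished = 48.5 + 8 = 56.5 cm.
56.5 cm × 1/2.54 = 22.24 inches.
11/2 = 5.5 sts per in; 22.24 × 5.5 = 122.34 sts.
Next multiple of 8 → 128.
35.5 cm = 13.98 inches; × 7.75 = 108.32 → 108 rows.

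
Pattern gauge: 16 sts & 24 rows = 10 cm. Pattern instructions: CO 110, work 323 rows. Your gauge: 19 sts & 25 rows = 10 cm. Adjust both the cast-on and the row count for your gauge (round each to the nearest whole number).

Stitches: 110 × 19/16 = 130.62 → 131.
Rows: 323 × 25/24 = 336.46 → 336.

Cast on 131 stitches; work 336 rows.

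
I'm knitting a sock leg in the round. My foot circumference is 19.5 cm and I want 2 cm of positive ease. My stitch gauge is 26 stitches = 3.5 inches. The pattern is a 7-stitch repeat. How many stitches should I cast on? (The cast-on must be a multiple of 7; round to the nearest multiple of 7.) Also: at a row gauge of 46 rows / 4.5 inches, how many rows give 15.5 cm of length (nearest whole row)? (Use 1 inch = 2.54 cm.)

Finished = 19.5 + 2 = 21.5 cm.
21.5 cm × 1/2.54 = 8.46 inches.
26/3.5 = 7.429 sts per in; 8.46 × 7.429 = 62.88 sts.
Nearest multiple of 7 → 63.
15.5 cm = 6.10 inches; × 10.222 = 62.38 → 62 rows.

Cast on 63 stitches; work 62 rows.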